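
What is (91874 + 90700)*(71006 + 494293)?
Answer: 103208899626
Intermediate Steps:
(91874 + 90700)*(71006 + 494293) = 182574*565299 = 103208899626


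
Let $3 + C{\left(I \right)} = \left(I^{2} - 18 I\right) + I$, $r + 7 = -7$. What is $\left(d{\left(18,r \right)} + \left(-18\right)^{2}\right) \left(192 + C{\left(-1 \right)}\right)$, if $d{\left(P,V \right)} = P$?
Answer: $70794$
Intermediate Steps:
$r = -14$ ($r = -7 - 7 = -14$)
$C{\left(I \right)} = -3 + I^{2} - 17 I$ ($C{\left(I \right)} = -3 + \left(\left(I^{2} - 18 I\right) + I\right) = -3 + \left(I^{2} - 17 I\right) = -3 + I^{2} - 17 I$)
$\left(d{\left(18,r \right)} + \left(-18\right)^{2}\right) \left(192 + C{\left(-1 \right)}\right) = \left(18 + \left(-18\right)^{2}\right) \left(192 - \left(-14 - 1\right)\right) = \left(18 + 324\right) \left(192 + \left(-3 + 1 + 17\right)\right) = 342 \left(192 + 15\right) = 342 \cdot 207 = 70794$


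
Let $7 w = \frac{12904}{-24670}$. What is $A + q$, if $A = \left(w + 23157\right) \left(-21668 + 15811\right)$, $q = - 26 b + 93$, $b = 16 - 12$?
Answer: $- \frac{11710982913836}{86345} \approx -1.3563 \cdot 10^{8}$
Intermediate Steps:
$b = 4$
$w = - \frac{6452}{86345}$ ($w = \frac{12904 \frac{1}{-24670}}{7} = \frac{12904 \left(- \frac{1}{24670}\right)}{7} = \frac{1}{7} \left(- \frac{6452}{12335}\right) = - \frac{6452}{86345} \approx -0.074723$)
$q = -11$ ($q = \left(-26\right) 4 + 93 = -104 + 93 = -11$)
$A = - \frac{11710981964041}{86345}$ ($A = \left(- \frac{6452}{86345} + 23157\right) \left(-21668 + 15811\right) = \frac{1999484713}{86345} \left(-5857\right) = - \frac{11710981964041}{86345} \approx -1.3563 \cdot 10^{8}$)
$A + q = - \frac{11710981964041}{86345} - 11 = - \frac{11710982913836}{86345}$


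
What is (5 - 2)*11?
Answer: 33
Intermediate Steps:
(5 - 2)*11 = 3*11 = 33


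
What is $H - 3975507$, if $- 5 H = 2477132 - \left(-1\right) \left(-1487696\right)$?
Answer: $- \frac{20866971}{5} \approx -4.1734 \cdot 10^{6}$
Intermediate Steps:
$H = - \frac{989436}{5}$ ($H = - \frac{2477132 - \left(-1\right) \left(-1487696\right)}{5} = - \frac{2477132 - 1487696}{5} = \left(- \frac{1}{5}\right) 989436 = - \frac{989436}{5} \approx -1.9789 \cdot 10^{5}$)
$H - 3975507 = - \frac{989436}{5} - 3975507 = - \frac{20866971}{5}$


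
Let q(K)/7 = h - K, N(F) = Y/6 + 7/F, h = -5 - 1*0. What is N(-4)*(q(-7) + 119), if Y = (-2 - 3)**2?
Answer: 3857/12 ≈ 321.42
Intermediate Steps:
h = -5 (h = -5 + 0 = -5)
Y = 25 (Y = (-5)**2 = 25)
N(F) = 25/6 + 7/F
q(K) = -35 - 7*K (q(K) = 7*(-5 - K) = -35 - 7*K)
N(-4)*(q(-7) + 119) = (25/6 + 7/(-4))*((-35 - 7*(-7)) + 119) = (25/6 + 7*(-1/4))*((-35 + 49) + 119) = (25/6 - 7/4)*(14 + 119) = (29/12)*133 = 3857/12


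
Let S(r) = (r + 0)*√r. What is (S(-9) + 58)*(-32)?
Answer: -1856 + 864*I ≈ -1856.0 + 864.0*I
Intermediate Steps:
S(r) = r^(3/2) (S(r) = r*√r = r^(3/2))
(S(-9) + 58)*(-32) = ((-9)^(3/2) + 58)*(-32) = (-27*I + 58)*(-32) = (58 - 27*I)*(-32) = -1856 + 864*I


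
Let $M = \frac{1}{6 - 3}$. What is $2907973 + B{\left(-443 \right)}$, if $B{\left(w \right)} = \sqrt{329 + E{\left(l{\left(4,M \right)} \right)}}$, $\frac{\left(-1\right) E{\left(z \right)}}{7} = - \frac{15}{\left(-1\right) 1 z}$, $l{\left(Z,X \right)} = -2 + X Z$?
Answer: $2907973 + \frac{\sqrt{1946}}{2} \approx 2.908 \cdot 10^{6}$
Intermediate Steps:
$M = \frac{1}{3} \approx 0.33333$
$E{\left(z \right)} = - \frac{105}{z}$ ($E{\left(z \right)} = - 7 \left(- \frac{15}{\left(-1\right) 1 z}\right) = - 7 \left(- \frac{15}{\left(-1\right) z}\right) = - 7 \left(- 15 \left(- \frac{1}{z}\right)\right) = - 7 \frac{15}{z} = - \frac{105}{z}$)
$B{\left(w \right)} = \frac{\sqrt{1946}}{2}$ ($B{\left(w \right)} = \sqrt{329 - \frac{105}{-2 + \frac{1}{3} \cdot 4}} = \sqrt{329 - \frac{105}{-2 + \frac{4}{3}}} = \sqrt{329 - \frac{105}{- \frac{2}{3}}} = \sqrt{329 - - \frac{315}{2}} = \sqrt{329 + \frac{315}{2}} = \sqrt{\frac{973}{2}} = \frac{\sqrt{1946}}{2}$)
$2907973 + B{\left(-443 \right)} = 2907973 + \frac{\sqrt{1946}}{2}$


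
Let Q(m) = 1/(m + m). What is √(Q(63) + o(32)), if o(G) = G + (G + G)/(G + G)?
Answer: √58226/42 ≈ 5.7453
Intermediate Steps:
Q(m) = 1/(2*m)
o(G) = 1 + G (o(G) = G + (2*G)/((2*G)) = G + (2*G)*(1/(2*G)) = G + 1 = 1 + G)
√(Q(63) + o(32)) = √((½)/63 + (1 + 32)) = √((½)*(1/63) + 33) = √(1/126 + 33) = √(4159/126) = √58226/42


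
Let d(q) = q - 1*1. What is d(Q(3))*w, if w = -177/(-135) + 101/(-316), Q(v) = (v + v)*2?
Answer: 155089/14220 ≈ 10.906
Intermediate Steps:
Q(v) = 4*v (Q(v) = (2*v)*2 = 4*v)
d(q) = -1 + q (d(q) = q - 1 = -1 + q)
w = 14099/14220 (w = -177*(-1/135) + 101*(-1/316) = 59/45 - 101/316 = 14099/14220 ≈ 0.99149)
d(Q(3))*w = (-1 + 4*3)*(14099/14220) = (-1 + 12)*(14099/14220) = 11*(14099/14220) = 155089/14220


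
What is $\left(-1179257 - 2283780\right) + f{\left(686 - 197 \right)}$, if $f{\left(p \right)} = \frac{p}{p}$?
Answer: $-3463036$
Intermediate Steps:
$f{\left(p \right)} = 1$
$\left(-1179257 - 2283780\right) + f{\left(686 - 197 \right)} = \left(-1179257 - 2283780\right) + 1 = -3463037 + 1 = -3463036$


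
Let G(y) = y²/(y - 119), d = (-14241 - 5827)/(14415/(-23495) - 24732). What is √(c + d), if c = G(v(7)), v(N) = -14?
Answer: 4*I*√201829044096470130/2208152469 ≈ 0.81381*I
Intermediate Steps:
d = 94299532/116218551 (d = -20068/(14415*(-1/23495) - 24732) = -20068/(-2883/4699 - 24732) = -20068/(-116218551/4699) = -20068*(-4699/116218551) = 94299532/116218551 ≈ 0.81140)
G(y) = y²/(-119 + y)
c = -28/19 (c = (-14)²/(-119 - 14) = 196/(-133) = 196*(-1/133) = -28/19 ≈ -1.4737)
√(c + d) = √(-28/19 + 94299532/116218551) = √(-1462428320/2208152469) = 4*I*√201829044096470130/2208152469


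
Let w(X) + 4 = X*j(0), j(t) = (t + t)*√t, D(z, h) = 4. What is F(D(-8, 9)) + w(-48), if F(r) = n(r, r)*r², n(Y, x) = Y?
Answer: 60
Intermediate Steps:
j(t) = 2*t^(3/2) (j(t) = (2*t)*√t = 2*t^(3/2))
F(r) = r³ (F(r) = r*r² = r³)
w(X) = -4 (w(X) = -4 + X*(2*0^(3/2)) = -4 + X*(2*0) = -4 + X*0 = -4 + 0 = -4)
F(D(-8, 9)) + w(-48) = 4³ - 4 = 64 - 4 = 60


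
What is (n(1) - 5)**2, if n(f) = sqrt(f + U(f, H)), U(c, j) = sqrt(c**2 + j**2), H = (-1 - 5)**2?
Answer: (5 - sqrt(1 + sqrt(1297)))**2 ≈ 1.1748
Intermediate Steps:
H = 36 (H = (-6)**2 = 36)
n(f) = sqrt(f + sqrt(1296 + f**2)) (n(f) = sqrt(f + sqrt(f**2 + 36**2)) = sqrt(f + sqrt(f**2 + 1296)) = sqrt(f + sqrt(1296 + f**2)))
(n(1) - 5)**2 = (sqrt(1 + sqrt(1296 + 1**2)) - 5)**2 = (sqrt(1 + sqrt(1296 + 1)) - 5)**2 = (sqrt(1 + sqrt(1297)) - 5)**2 = (-5 + sqrt(1 + sqrt(1297)))**2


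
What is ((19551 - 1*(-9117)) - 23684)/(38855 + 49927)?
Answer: 2492/44391 ≈ 0.056138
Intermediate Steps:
((19551 - 1*(-9117)) - 23684)/(38855 + 49927) = ((19551 + 9117) - 23684)/88782 = (28668 - 23684)*(1/88782) = 4984*(1/88782) = 2492/44391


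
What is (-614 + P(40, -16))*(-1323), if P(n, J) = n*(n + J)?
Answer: -457758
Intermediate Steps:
P(n, J) = n*(J + n)
(-614 + P(40, -16))*(-1323) = (-614 + 40*(-16 + 40))*(-1323) = (-614 + 40*24)*(-1323) = (-614 + 960)*(-1323) = 346*(-1323) = -457758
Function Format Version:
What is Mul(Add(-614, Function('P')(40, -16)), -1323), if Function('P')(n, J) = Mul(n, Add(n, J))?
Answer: -457758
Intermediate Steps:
Function('P')(n, J) = Mul(n, Add(J, n))
Mul(Add(-614, Function('P')(40, -16)), -1323) = Mul(Add(-614, Mul(40, Add(-16, 40))), -1323) = Mul(Add(-614, Mul(40, 24)), -1323) = Mul(Add(-614, 960), -1323) = Mul(346, -1323) = -457758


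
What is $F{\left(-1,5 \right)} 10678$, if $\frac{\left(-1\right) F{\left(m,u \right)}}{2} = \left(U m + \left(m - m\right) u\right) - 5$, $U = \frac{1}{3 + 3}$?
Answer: $\frac{331018}{3} \approx 1.1034 \cdot 10^{5}$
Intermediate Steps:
$U = \frac{1}{6} \approx 0.16667$
$F{\left(m,u \right)} = 10 - \frac{m}{3}$ ($F{\left(m,u \right)} = - 2 \left(\left(\frac{m}{6} + \left(m - m\right) u\right) - 5\right) = - 2 \left(\left(\frac{m}{6} + 0 u\right) - 5\right) = - 2 \left(\left(\frac{m}{6} + 0\right) - 5\right) = - 2 \left(\frac{m}{6} - 5\right) = - 2 \left(-5 + \frac{m}{6}\right) = 10 - \frac{m}{3}$)
$F{\left(-1,5 \right)} 10678 = \left(10 - - \frac{1}{3}\right) 10678 = \left(10 + \frac{1}{3}\right) 10678 = \frac{31}{3} \cdot 10678 = \frac{331018}{3}$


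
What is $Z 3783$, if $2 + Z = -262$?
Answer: $-998712$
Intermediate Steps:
$Z = -264$ ($Z = -2 - 262 = -264$)
$Z 3783 = \left(-264\right) 3783 = -998712$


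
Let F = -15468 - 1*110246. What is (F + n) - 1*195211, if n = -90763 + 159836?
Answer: -251852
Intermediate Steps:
F = -125714 (F = -15468 - 110246 = -125714)
n = 69073
(F + n) - 1*195211 = (-125714 + 69073) - 1*195211 = -56641 - 195211 = -251852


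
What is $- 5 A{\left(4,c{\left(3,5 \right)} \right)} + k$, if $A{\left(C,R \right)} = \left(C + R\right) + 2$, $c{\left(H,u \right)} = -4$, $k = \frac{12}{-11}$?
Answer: $- \frac{122}{11} \approx -11.091$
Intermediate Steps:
$k = - \frac{12}{11}$ ($k = 12 \left(- \frac{1}{11}\right) = - \frac{12}{11} \approx -1.0909$)
$A{\left(C,R \right)} = 2 + C + R$
$- 5 A{\left(4,c{\left(3,5 \right)} \right)} + k = - 5 \left(2 + 4 - 4\right) - \frac{12}{11} = \left(-5\right) 2 - \frac{12}{11} = -10 - \frac{12}{11} = - \frac{122}{11}$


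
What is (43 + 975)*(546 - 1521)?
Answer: -992550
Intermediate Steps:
(43 + 975)*(546 - 1521) = 1018*(-975) = -992550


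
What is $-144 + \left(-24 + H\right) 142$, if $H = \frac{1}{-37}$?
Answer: $- \frac{131566}{37} \approx -3555.8$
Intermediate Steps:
$H = - \frac{1}{37} \approx -0.027027$
$-144 + \left(-24 + H\right) 142 = -144 + \left(-24 - \frac{1}{37}\right) 142 = -144 - \frac{126238}{37} = - \frac{131566}{37}$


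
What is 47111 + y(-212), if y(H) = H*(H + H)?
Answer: 136999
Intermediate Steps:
y(H) = 2*H² (y(H) = H*(2*H) = 2*H²)
47111 + y(-212) = 47111 + 2*(-212)² = 47111 + 2*44944 = 47111 + 89888 = 136999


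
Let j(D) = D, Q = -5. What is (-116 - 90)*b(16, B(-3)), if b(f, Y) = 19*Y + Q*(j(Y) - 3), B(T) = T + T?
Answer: 14214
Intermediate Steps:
B(T) = 2*T
b(f, Y) = 15 + 14*Y (b(f, Y) = 19*Y - 5*(Y - 3) = 19*Y - 5*(-3 + Y) = 19*Y + (15 - 5*Y) = 15 + 14*Y)
(-116 - 90)*b(16, B(-3)) = (-116 - 90)*(15 + 14*(2*(-3))) = -206*(15 + 14*(-6)) = -206*(15 - 84) = -206*(-69) = 14214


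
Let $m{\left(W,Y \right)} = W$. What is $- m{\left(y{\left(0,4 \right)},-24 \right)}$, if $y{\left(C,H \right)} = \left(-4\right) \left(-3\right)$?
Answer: $-12$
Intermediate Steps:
$y{\left(C,H \right)} = 12$
$- m{\left(y{\left(0,4 \right)},-24 \right)} = \left(-1\right) 12 = -12$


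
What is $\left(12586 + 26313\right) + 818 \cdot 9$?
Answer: $46261$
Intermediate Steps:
$\left(12586 + 26313\right) + 818 \cdot 9 = 38899 + 7362 = 46261$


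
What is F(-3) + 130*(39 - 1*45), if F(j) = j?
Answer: -783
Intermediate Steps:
F(-3) + 130*(39 - 1*45) = -3 + 130*(39 - 1*45) = -3 + 130*(39 - 45) = -3 + 130*(-6) = -3 - 780 = -783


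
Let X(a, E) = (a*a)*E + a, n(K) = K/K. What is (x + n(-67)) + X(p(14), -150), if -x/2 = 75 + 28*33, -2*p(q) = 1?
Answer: -2035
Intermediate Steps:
p(q) = -½ (p(q) = -½*1 = -½)
n(K) = 1
x = -1998 (x = -2*(75 + 28*33) = -2*(75 + 924) = -2*999 = -1998)
X(a, E) = a + E*a² (X(a, E) = a²*E + a = E*a² + a = a + E*a²)
(x + n(-67)) + X(p(14), -150) = (-1998 + 1) - (1 - 150*(-½))/2 = -1997 - (1 + 75)/2 = -1997 - ½*76 = -1997 - 38 = -2035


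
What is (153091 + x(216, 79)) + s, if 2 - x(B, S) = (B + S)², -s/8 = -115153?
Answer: 987292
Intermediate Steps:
s = 921224 (s = -8*(-115153) = 921224)
x(B, S) = 2 - (B + S)²
(153091 + x(216, 79)) + s = (153091 + (2 - (216 + 79)²)) + 921224 = (153091 + (2 - 1*295²)) + 921224 = (153091 + (2 - 1*87025)) + 921224 = (153091 + (2 - 87025)) + 921224 = (153091 - 87023) + 921224 = 66068 + 921224 = 987292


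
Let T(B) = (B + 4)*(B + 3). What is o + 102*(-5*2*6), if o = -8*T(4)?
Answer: -6568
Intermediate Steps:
T(B) = (3 + B)*(4 + B) (T(B) = (4 + B)*(3 + B) = (3 + B)*(4 + B))
o = -448 (o = -8*(12 + 4² + 7*4) = -8*(12 + 16 + 28) = -8*56 = -448)
o + 102*(-5*2*6) = -448 + 102*(-5*2*6) = -448 + 102*(-10*6) = -448 + 102*(-60) = -448 - 6120 = -6568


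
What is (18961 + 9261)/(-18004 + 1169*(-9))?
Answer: -28222/28525 ≈ -0.98938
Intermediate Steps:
(18961 + 9261)/(-18004 + 1169*(-9)) = 28222/(-18004 - 10521) = 28222/(-28525) = 28222*(-1/28525) = -28222/28525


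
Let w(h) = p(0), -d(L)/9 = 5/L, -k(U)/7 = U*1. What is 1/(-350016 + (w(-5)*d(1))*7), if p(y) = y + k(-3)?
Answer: -1/356631 ≈ -2.8040e-6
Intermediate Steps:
k(U) = -7*U
d(L) = -45/L
p(y) = 21 + y (p(y) = y - 7*(-3) = y + 21 = 21 + y)
w(h) = 21 (w(h) = 21 + 0 = 21)
1/(-350016 + (w(-5)*d(1))*7) = 1/(-350016 + (21*(-45/1))*7) = 1/(-350016 + (21*(-45*1))*7) = 1/(-350016 + (21*(-45))*7) = 1/(-350016 - 945*7) = 1/(-350016 - 6615) = 1/(-356631) = -1/356631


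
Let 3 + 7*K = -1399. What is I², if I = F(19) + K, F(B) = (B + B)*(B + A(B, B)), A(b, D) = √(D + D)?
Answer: 16025832/49 + 277552*√38/7 ≈ 5.7148e+5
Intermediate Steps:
A(b, D) = √2*√D (A(b, D) = √(2*D) = √2*√D)
F(B) = 2*B*(B + √2*√B) (F(B) = (B + B)*(B + √2*√B) = (2*B)*(B + √2*√B) = 2*B*(B + √2*√B))
K = -1402/7 (K = -3/7 + (⅐)*(-1399) = -3/7 - 1399/7 = -1402/7 ≈ -200.29)
I = 3652/7 + 38*√38 (I = 2*19*(19 + √2*√19) - 1402/7 = 2*19*(19 + √38) - 1402/7 = (722 + 38*√38) - 1402/7 = 3652/7 + 38*√38 ≈ 755.96)
I² = (3652/7 + 38*√38)²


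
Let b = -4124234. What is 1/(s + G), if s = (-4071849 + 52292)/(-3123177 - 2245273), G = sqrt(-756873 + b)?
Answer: 21578790776650/140674766543769043749 - 28820255402500*I*sqrt(4881107)/140674766543769043749 ≈ 1.5339e-7 - 0.00045263*I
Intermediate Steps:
G = I*sqrt(4881107) (G = sqrt(-756873 - 4124234) = sqrt(-4881107) = I*sqrt(4881107) ≈ 2209.3*I)
s = 4019557/5368450 (s = -4019557/(-5368450) = -4019557*(-1/5368450) = 4019557/5368450 ≈ 0.74874)
1/(s + G) = 1/(4019557/5368450 + I*sqrt(4881107))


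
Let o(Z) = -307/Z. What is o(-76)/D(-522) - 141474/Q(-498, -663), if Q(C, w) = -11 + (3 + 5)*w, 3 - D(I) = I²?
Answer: 2929720619839/110065975140 ≈ 26.618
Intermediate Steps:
D(I) = 3 - I²
Q(C, w) = -11 + 8*w
o(-76)/D(-522) - 141474/Q(-498, -663) = (-307/(-76))/(3 - 1*(-522)²) - 141474/(-11 + 8*(-663)) = (-307*(-1/76))/(3 - 1*272484) - 141474/(-11 - 5304) = 307/(76*(3 - 272484)) - 141474/(-5315) = (307/76)/(-272481) - 141474*(-1/5315) = (307/76)*(-1/272481) + 141474/5315 = -307/20708556 + 141474/5315 = 2929720619839/110065975140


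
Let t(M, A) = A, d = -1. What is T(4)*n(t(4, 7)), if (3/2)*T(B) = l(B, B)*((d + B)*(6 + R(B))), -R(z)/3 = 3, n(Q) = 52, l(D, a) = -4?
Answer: 1248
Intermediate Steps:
R(z) = -9 (R(z) = -3*3 = -9)
T(B) = -8 + 8*B (T(B) = 2*(-4*(-1 + B)*(6 - 9))/3 = 2*(-4*(-1 + B)*(-3))/3 = 2*(-4*(3 - 3*B))/3 = 2*(-12 + 12*B)/3 = -8 + 8*B)
T(4)*n(t(4, 7)) = (-8 + 8*4)*52 = (-8 + 32)*52 = 24*52 = 1248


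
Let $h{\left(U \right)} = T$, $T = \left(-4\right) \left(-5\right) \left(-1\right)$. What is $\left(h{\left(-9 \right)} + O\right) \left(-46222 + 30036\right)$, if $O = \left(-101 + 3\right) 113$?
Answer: $179567484$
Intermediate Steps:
$T = -20$ ($T = 20 \left(-1\right) = -20$)
$h{\left(U \right)} = -20$
$O = -11074$ ($O = \left(-98\right) 113 = -11074$)
$\left(h{\left(-9 \right)} + O\right) \left(-46222 + 30036\right) = \left(-20 - 11074\right) \left(-46222 + 30036\right) = \left(-11094\right) \left(-16186\right) = 179567484$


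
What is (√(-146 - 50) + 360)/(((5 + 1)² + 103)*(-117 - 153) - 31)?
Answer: -360/37561 - 14*I/37561 ≈ -0.0095844 - 0.00037273*I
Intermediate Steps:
(√(-146 - 50) + 360)/(((5 + 1)² + 103)*(-117 - 153) - 31) = (√(-196) + 360)/((6² + 103)*(-270) - 31) = (14*I + 360)/((36 + 103)*(-270) - 31) = (360 + 14*I)/(139*(-270) - 31) = (360 + 14*I)/(-37530 - 31) = (360 + 14*I)/(-37561) = (360 + 14*I)*(-1/37561) = -360/37561 - 14*I/37561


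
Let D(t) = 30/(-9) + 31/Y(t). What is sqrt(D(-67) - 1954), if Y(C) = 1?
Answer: I*sqrt(17337)/3 ≈ 43.89*I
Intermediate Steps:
D(t) = 83/3 (D(t) = 30/(-9) + 31/1 = 30*(-1/9) + 31*1 = -10/3 + 31 = 83/3)
sqrt(D(-67) - 1954) = sqrt(83/3 - 1954) = sqrt(-5779/3) = I*sqrt(17337)/3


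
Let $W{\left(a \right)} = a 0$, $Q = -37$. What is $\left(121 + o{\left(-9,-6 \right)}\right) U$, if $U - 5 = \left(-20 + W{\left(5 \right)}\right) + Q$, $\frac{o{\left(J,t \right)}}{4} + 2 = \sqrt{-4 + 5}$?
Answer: $-6084$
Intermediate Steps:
$o{\left(J,t \right)} = -4$ ($o{\left(J,t \right)} = -8 + 4 \sqrt{-4 + 5} = -8 + 4 \sqrt{1} = -8 + 4 \cdot 1 = -8 + 4 = -4$)
$W{\left(a \right)} = 0$
$U = -52$ ($U = 5 + \left(\left(-20 + 0\right) - 37\right) = 5 - 57 = -52$)
$\left(121 + o{\left(-9,-6 \right)}\right) U = \left(121 - 4\right) \left(-52\right) = 117 \left(-52\right) = -6084$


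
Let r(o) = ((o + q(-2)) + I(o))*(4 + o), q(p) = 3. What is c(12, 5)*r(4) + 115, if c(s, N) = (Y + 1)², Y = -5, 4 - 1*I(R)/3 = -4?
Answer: 4083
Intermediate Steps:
I(R) = 24 (I(R) = 12 - 3*(-4) = 12 + 12 = 24)
r(o) = (4 + o)*(27 + o) (r(o) = ((o + 3) + 24)*(4 + o) = ((3 + o) + 24)*(4 + o) = (27 + o)*(4 + o) = (4 + o)*(27 + o))
c(s, N) = 16 (c(s, N) = (-5 + 1)² = (-4)² = 16)
c(12, 5)*r(4) + 115 = 16*(108 + 4² + 31*4) + 115 = 16*(108 + 16 + 124) + 115 = 16*248 + 115 = 3968 + 115 = 4083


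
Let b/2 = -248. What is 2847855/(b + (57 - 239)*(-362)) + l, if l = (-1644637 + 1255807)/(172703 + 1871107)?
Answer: 64389441239/1484896092 ≈ 43.363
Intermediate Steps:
b = -496 (b = 2*(-248) = -496)
l = -12961/68127 (l = -388830/2043810 = -388830*1/2043810 = -12961/68127 ≈ -0.19025)
2847855/(b + (57 - 239)*(-362)) + l = 2847855/(-496 + (57 - 239)*(-362)) - 12961/68127 = 2847855/(-496 - 182*(-362)) - 12961/68127 = 2847855/(-496 + 65884) - 12961/68127 = 2847855/65388 - 12961/68127 = 2847855*(1/65388) - 12961/68127 = 949285/21796 - 12961/68127 = 64389441239/1484896092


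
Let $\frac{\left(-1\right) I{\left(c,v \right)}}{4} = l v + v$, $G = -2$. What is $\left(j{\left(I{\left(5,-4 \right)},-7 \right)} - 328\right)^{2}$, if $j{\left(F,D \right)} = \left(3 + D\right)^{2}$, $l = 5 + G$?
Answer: $97344$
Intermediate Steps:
$l = 3$ ($l = 5 - 2 = 3$)
$I{\left(c,v \right)} = - 16 v$ ($I{\left(c,v \right)} = - 4 \left(3 v + v\right) = - 4 \cdot 4 v = - 16 v$)
$\left(j{\left(I{\left(5,-4 \right)},-7 \right)} - 328\right)^{2} = \left(\left(3 - 7\right)^{2} - 328\right)^{2} = \left(\left(-4\right)^{2} - 328\right)^{2} = \left(16 - 328\right)^{2} = \left(-312\right)^{2} = 97344$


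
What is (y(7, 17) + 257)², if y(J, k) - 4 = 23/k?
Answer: 19891600/289 ≈ 68829.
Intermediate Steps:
y(J, k) = 4 + 23/k
(y(7, 17) + 257)² = ((4 + 23/17) + 257)² = (91/17 + 257)² = (4460/17)² = 19891600/289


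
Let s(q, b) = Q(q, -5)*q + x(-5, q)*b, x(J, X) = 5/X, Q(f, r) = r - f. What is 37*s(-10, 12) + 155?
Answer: -1917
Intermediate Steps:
s(q, b) = q*(-5 - q) + 5*b/q (s(q, b) = (-5 - q)*q + (5/q)*b = q*(-5 - q) + 5*b/q)
37*s(-10, 12) + 155 = 37*((5*12 - 1*(-10)²*(5 - 10))/(-10)) + 155 = 37*(-(60 - 1*100*(-5))/10) + 155 = 37*(-(60 + 500)/10) + 155 = 37*(-⅒*560) + 155 = 37*(-56) + 155 = -2072 + 155 = -1917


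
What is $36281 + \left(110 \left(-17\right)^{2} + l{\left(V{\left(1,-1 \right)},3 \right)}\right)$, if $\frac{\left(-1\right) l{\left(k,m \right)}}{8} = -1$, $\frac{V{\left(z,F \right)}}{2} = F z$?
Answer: $68079$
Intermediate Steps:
$V{\left(z,F \right)} = 2 F z$
$l{\left(k,m \right)} = 8$ ($l{\left(k,m \right)} = \left(-8\right) \left(-1\right) = 8$)
$36281 + \left(110 \left(-17\right)^{2} + l{\left(V{\left(1,-1 \right)},3 \right)}\right) = 36281 + \left(110 \left(-17\right)^{2} + 8\right) = 36281 + \left(110 \cdot 289 + 8\right) = 36281 + \left(31790 + 8\right) = 36281 + 31798 = 68079$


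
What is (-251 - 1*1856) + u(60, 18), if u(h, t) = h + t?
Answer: -2029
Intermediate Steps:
(-251 - 1*1856) + u(60, 18) = (-251 - 1*1856) + (60 + 18) = (-251 - 1856) + 78 = -2107 + 78 = -2029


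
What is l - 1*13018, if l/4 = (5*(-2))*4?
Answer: -13178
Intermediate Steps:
l = -160 (l = 4*((5*(-2))*4) = 4*(-10*4) = 4*(-40) = -160)
l - 1*13018 = -160 - 1*13018 = -160 - 13018 = -13178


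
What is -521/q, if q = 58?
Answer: -521/58 ≈ -8.9828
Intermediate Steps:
-521/q = -521/58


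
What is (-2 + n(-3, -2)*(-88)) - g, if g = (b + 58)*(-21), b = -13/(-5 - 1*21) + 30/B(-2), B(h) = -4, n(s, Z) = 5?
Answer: 629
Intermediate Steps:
b = -7 (b = -13/(-5 - 1*21) + 30/(-4) = -13/(-5 - 21) + 30*(-¼) = -13/(-26) - 15/2 = -13*(-1/26) - 15/2 = ½ - 15/2 = -7)
g = -1071 (g = (-7 + 58)*(-21) = 51*(-21) = -1071)
(-2 + n(-3, -2)*(-88)) - g = (-2 + 5*(-88)) - 1*(-1071) = (-2 - 440) + 1071 = -442 + 1071 = 629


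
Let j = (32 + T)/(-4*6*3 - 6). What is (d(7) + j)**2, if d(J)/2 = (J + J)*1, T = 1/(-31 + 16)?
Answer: 1042062961/1368900 ≈ 761.24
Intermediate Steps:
T = -1/15 (T = 1/(-15) = -1/15 ≈ -0.066667)
d(J) = 4*J (d(J) = 2*((J + J)*1) = 2*((2*J)*1) = 2*(2*J) = 4*J)
j = -479/1170 (j = (32 - 1/15)/(-4*6*3 - 6) = 479/(15*(-24*3 - 6)) = 479/(15*(-72 - 6)) = (479/15)/(-78) = (479/15)*(-1/78) = -479/1170 ≈ -0.40940)
(d(7) + j)**2 = (4*7 - 479/1170)**2 = (28 - 479/1170)**2 = (32281/1170)**2 = 1042062961/1368900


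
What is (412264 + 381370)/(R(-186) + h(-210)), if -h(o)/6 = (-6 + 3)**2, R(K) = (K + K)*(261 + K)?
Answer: -396817/13977 ≈ -28.391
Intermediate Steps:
R(K) = 2*K*(261 + K) (R(K) = (2*K)*(261 + K) = 2*K*(261 + K))
h(o) = -54 (h(o) = -6*(-6 + 3)**2 = -6*(-3)**2 = -6*9 = -54)
(412264 + 381370)/(R(-186) + h(-210)) = (412264 + 381370)/(2*(-186)*(261 - 186) - 54) = 793634/(2*(-186)*75 - 54) = 793634/(-27900 - 54) = 793634/(-27954) = 793634*(-1/27954) = -396817/13977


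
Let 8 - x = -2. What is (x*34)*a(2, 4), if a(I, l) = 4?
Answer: 1360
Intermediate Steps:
x = 10 (x = 8 - 1*(-2) = 8 + 2 = 10)
(x*34)*a(2, 4) = (10*34)*4 = 340*4 = 1360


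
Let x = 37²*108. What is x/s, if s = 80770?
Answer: 73926/40385 ≈ 1.8305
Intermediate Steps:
x = 147852 (x = 1369*108 = 147852)
x/s = 147852/80770 = 147852*(1/80770) = 73926/40385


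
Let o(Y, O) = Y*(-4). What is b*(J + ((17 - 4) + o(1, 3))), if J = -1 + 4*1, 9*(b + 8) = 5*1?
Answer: -268/3 ≈ -89.333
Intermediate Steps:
o(Y, O) = -4*Y
b = -67/9 (b = -8 + (5*1)/9 = -8 + (1/9)*5 = -8 + 5/9 = -67/9 ≈ -7.4444)
J = 3 (J = -1 + 4 = 3)
b*(J + ((17 - 4) + o(1, 3))) = -67*(3 + ((17 - 4) - 4*1))/9 = -67*(3 + (13 - 4))/9 = -67*(3 + 9)/9 = -67/9*12 = -268/3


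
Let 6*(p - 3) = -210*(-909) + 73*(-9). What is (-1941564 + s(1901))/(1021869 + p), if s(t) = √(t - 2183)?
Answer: -1294376/702385 + 2*I*√282/2107155 ≈ -1.8428 + 1.5939e-5*I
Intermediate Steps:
s(t) = √(-2183 + t)
p = 63417/2 (p = 3 + (-210*(-909) + 73*(-9))/6 = 3 + (190890 - 657)/6 = 3 + (⅙)*190233 = 3 + 63411/2 = 63417/2 ≈ 31709.)
(-1941564 + s(1901))/(1021869 + p) = (-1941564 + √(-2183 + 1901))/(1021869 + 63417/2) = (-1941564 + √(-282))/(2107155/2) = (-1941564 + I*√282)*(2/2107155) = -1294376/702385 + 2*I*√282/2107155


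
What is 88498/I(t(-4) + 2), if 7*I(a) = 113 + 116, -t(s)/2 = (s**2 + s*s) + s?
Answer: 619486/229 ≈ 2705.2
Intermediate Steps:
t(s) = -4*s**2 - 2*s (t(s) = -2*((s**2 + s*s) + s) = -2*((s**2 + s**2) + s) = -2*(2*s**2 + s) = -2*(s + 2*s**2) = -4*s**2 - 2*s)
I(a) = 229/7 (I(a) = (113 + 116)/7 = (1/7)*229 = 229/7)
88498/I(t(-4) + 2) = 88498/(229/7) = 88498*(7/229) = 619486/229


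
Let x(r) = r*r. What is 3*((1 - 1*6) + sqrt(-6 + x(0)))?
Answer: -15 + 3*I*sqrt(6) ≈ -15.0 + 7.3485*I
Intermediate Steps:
x(r) = r**2
3*((1 - 1*6) + sqrt(-6 + x(0))) = 3*((1 - 1*6) + sqrt(-6 + 0**2)) = 3*((1 - 6) + sqrt(-6 + 0)) = 3*(-5 + sqrt(-6)) = 3*(-5 + I*sqrt(6)) = -15 + 3*I*sqrt(6)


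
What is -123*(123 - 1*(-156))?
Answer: -34317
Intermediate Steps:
-123*(123 - 1*(-156)) = -123*(123 + 156) = -123*279 = -34317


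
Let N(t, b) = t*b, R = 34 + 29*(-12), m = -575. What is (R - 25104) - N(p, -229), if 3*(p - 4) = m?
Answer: -205181/3 ≈ -68394.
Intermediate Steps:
p = -563/3 (p = 4 + (1/3)*(-575) = 4 - 575/3 = -563/3 ≈ -187.67)
R = -314 (R = 34 - 348 = -314)
N(t, b) = b*t
(R - 25104) - N(p, -229) = (-314 - 25104) - (-229)*(-563)/3 = -25418 - 1*128927/3 = -25418 - 128927/3 = -205181/3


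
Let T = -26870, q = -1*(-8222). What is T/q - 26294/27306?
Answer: -237475372/56127483 ≈ -4.2310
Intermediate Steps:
q = 8222
T/q - 26294/27306 = -26870/8222 - 26294/27306 = -26870*1/8222 - 26294*1/27306 = -13435/4111 - 13147/13653 = -237475372/56127483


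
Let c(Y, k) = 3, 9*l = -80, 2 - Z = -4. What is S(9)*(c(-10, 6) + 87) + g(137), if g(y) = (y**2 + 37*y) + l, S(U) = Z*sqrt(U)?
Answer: 229042/9 ≈ 25449.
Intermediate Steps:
Z = 6 (Z = 2 - 1*(-4) = 2 + 4 = 6)
l = -80/9 (l = (1/9)*(-80) = -80/9 ≈ -8.8889)
S(U) = 6*sqrt(U)
g(y) = -80/9 + y**2 + 37*y (g(y) = (y**2 + 37*y) - 80/9 = -80/9 + y**2 + 37*y)
S(9)*(c(-10, 6) + 87) + g(137) = (6*sqrt(9))*(3 + 87) + (-80/9 + 137**2 + 37*137) = (6*3)*90 + (-80/9 + 18769 + 5069) = 18*90 + 214462/9 = 1620 + 214462/9 = 229042/9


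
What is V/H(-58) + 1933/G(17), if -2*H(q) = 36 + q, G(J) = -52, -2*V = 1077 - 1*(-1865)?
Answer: -97755/572 ≈ -170.90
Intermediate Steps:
V = -1471 (V = -(1077 - 1*(-1865))/2 = -(1077 + 1865)/2 = -1/2*2942 = -1471)
H(q) = -18 - q/2 (H(q) = -(36 + q)/2 = -18 - q/2)
V/H(-58) + 1933/G(17) = -1471/(-18 - 1/2*(-58)) + 1933/(-52) = -1471/(-18 + 29) + 1933*(-1/52) = -1471/11 - 1933/52 = -97755/572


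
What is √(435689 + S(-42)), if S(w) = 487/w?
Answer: √768534942/42 ≈ 660.06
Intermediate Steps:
√(435689 + S(-42)) = √(435689 + 487/(-42)) = √(435689 + 487*(-1/42)) = √(435689 - 487/42) = √(18298451/42) = √768534942/42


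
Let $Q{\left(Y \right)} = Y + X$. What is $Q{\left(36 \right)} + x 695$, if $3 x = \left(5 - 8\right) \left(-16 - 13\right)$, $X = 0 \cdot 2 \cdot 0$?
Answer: $20191$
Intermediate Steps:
$X = 0$ ($X = 0 \cdot 0 = 0$)
$Q{\left(Y \right)} = Y$ ($Q{\left(Y \right)} = Y + 0 = Y$)
$x = 29$ ($x = \frac{\left(5 - 8\right) \left(-16 - 13\right)}{3} = \frac{\left(-3\right) \left(-29\right)}{3} = \frac{1}{3} \cdot 87 = 29$)
$Q{\left(36 \right)} + x 695 = 36 + 29 \cdot 695 = 36 + 20155 = 20191$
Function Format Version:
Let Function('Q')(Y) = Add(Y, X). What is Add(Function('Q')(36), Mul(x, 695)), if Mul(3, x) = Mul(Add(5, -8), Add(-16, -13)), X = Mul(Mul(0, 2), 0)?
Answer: 20191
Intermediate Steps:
X = 0 (X = Mul(0, 0) = 0)
Function('Q')(Y) = Y (Function('Q')(Y) = Add(Y, 0) = Y)
x = 29 (x = Mul(Rational(1, 3), Mul(Add(5, -8), Add(-16, -13))) = Mul(Rational(1, 3), Mul(-3, -29)) = Mul(Rational(1, 3), 87) = 29)
Add(Function('Q')(36), Mul(x, 695)) = Add(36, Mul(29, 695)) = Add(36, 20155) = 20191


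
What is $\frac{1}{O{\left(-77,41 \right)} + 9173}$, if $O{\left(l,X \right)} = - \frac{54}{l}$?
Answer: $\frac{77}{706375} \approx 0.00010901$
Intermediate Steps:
$\frac{1}{O{\left(-77,41 \right)} + 9173} = \frac{1}{- \frac{54}{-77} + 9173} = \frac{1}{\left(-54\right) \left(- \frac{1}{77}\right) + 9173} = \frac{1}{\frac{54}{77} + 9173} = \frac{1}{\frac{706375}{77}} = \frac{77}{706375}$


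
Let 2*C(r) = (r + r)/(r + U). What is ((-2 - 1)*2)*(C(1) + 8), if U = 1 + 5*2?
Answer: -97/2 ≈ -48.500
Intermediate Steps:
U = 11 (U = 1 + 10 = 11)
C(r) = r/(11 + r) (C(r) = ((r + r)/(r + 11))/2 = ((2*r)/(11 + r))/2 = (2*r/(11 + r))/2 = r/(11 + r))
((-2 - 1)*2)*(C(1) + 8) = ((-2 - 1)*2)*(1/(11 + 1) + 8) = (-3*2)*(1/12 + 8) = -6*(1*(1/12) + 8) = -6*(1/12 + 8) = -6*97/12 = -97/2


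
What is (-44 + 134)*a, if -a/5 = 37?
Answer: -16650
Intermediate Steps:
a = -185 (a = -5*37 = -185)
(-44 + 134)*a = (-44 + 134)*(-185) = 90*(-185) = -16650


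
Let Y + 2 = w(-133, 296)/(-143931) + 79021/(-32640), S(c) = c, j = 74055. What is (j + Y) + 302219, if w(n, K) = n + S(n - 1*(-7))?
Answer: 589226604551563/1565969280 ≈ 3.7627e+5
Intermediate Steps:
w(n, K) = 7 + 2*n (w(n, K) = n + (n - 1*(-7)) = n + (n + 7) = n + (7 + n) = 7 + 2*n)
Y = -6920311157/1565969280 (Y = -2 + ((7 + 2*(-133))/(-143931) + 79021/(-32640)) = -2 + ((7 - 266)*(-1/143931) + 79021*(-1/32640)) = -2 + (-259*(-1/143931) - 79021/32640) = -2 + (259/143931 - 79021/32640) = -2 - 3788372597/1565969280 = -6920311157/1565969280 ≈ -4.4192)
(j + Y) + 302219 = (74055 - 6920311157/1565969280) + 302219 = 115960934719243/1565969280 + 302219 = 589226604551563/1565969280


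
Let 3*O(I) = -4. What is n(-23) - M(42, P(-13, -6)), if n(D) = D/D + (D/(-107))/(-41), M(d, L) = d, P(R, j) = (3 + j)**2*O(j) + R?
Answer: -179890/4387 ≈ -41.005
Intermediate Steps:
O(I) = -4/3 (O(I) = (1/3)*(-4) = -4/3)
P(R, j) = R - 4*(3 + j)**2/3 (P(R, j) = (3 + j)**2*(-4/3) + R = -4*(3 + j)**2/3 + R = R - 4*(3 + j)**2/3)
n(D) = 1 + D/4387 (n(D) = 1 + (D*(-1/107))*(-1/41) = 1 - D/107*(-1/41) = 1 + D/4387)
n(-23) - M(42, P(-13, -6)) = (1 + (1/4387)*(-23)) - 1*42 = (1 - 23/4387) - 42 = 4364/4387 - 42 = -179890/4387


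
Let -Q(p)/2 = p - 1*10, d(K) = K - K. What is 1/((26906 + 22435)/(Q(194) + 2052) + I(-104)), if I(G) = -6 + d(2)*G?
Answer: 1684/39237 ≈ 0.042919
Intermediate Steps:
d(K) = 0
Q(p) = 20 - 2*p (Q(p) = -2*(p - 1*10) = -2*(p - 10) = -2*(-10 + p) = 20 - 2*p)
I(G) = -6 (I(G) = -6 + 0*G = -6 + 0 = -6)
1/((26906 + 22435)/(Q(194) + 2052) + I(-104)) = 1/((26906 + 22435)/((20 - 2*194) + 2052) - 6) = 1/(49341/((20 - 388) + 2052) - 6) = 1/(49341/(-368 + 2052) - 6) = 1/(49341/1684 - 6) = 1/(39237/1684) = 1684/39237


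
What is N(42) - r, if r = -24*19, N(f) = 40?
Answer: 496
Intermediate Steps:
r = -456
N(42) - r = 40 - 1*(-456) = 40 + 456 = 496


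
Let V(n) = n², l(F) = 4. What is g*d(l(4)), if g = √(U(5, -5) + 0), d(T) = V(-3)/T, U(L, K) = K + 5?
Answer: 0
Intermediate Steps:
U(L, K) = 5 + K
d(T) = 9/T (d(T) = (-3)²/T = 9/T)
g = 0 (g = √((5 - 5) + 0) = √(0 + 0) = √0 = 0)
g*d(l(4)) = 0*(9/4) = 0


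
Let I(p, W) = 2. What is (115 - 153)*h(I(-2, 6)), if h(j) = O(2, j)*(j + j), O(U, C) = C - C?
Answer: 0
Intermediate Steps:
O(U, C) = 0
h(j) = 0 (h(j) = 0*(j + j) = 0*(2*j) = 0)
(115 - 153)*h(I(-2, 6)) = (115 - 153)*0 = -38*0 = 0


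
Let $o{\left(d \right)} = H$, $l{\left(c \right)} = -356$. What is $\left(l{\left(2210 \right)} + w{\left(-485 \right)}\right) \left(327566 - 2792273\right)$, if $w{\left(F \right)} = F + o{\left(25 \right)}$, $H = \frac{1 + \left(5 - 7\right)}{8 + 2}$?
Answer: $\frac{20730650577}{10} \approx 2.0731 \cdot 10^{9}$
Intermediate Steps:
$H = - \frac{1}{10}$ ($H = \frac{1 - 2}{10} = \left(-1\right) \frac{1}{10} = - \frac{1}{10} \approx -0.1$)
$o{\left(d \right)} = - \frac{1}{10}$
$w{\left(F \right)} = - \frac{1}{10} + F$ ($w{\left(F \right)} = F - \frac{1}{10} = - \frac{1}{10} + F$)
$\left(l{\left(2210 \right)} + w{\left(-485 \right)}\right) \left(327566 - 2792273\right) = \left(-356 - \frac{4851}{10}\right) \left(327566 - 2792273\right) = \left(-356 - \frac{4851}{10}\right) \left(-2464707\right) = \left(- \frac{8411}{10}\right) \left(-2464707\right) = \frac{20730650577}{10}$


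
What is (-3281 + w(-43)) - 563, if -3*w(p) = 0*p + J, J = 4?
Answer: -11536/3 ≈ -3845.3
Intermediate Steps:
w(p) = -4/3 (w(p) = -(0*p + 4)/3 = -(0 + 4)/3 = -1/3*4 = -4/3)
(-3281 + w(-43)) - 563 = (-3281 - 4/3) - 563 = -9847/3 - 563 = -11536/3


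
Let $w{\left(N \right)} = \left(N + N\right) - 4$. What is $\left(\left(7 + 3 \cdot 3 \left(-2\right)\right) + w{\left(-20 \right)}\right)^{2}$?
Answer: $3025$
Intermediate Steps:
$w{\left(N \right)} = -4 + 2 N$ ($w{\left(N \right)} = 2 N - 4 = -4 + 2 N$)
$\left(\left(7 + 3 \cdot 3 \left(-2\right)\right) + w{\left(-20 \right)}\right)^{2} = \left(\left(7 + 3 \cdot 3 \left(-2\right)\right) + \left(-4 + 2 \left(-20\right)\right)\right)^{2} = \left(\left(7 + 9 \left(-2\right)\right) - 44\right)^{2} = \left(\left(7 - 18\right) - 44\right)^{2} = \left(-11 - 44\right)^{2} = \left(-55\right)^{2} = 3025$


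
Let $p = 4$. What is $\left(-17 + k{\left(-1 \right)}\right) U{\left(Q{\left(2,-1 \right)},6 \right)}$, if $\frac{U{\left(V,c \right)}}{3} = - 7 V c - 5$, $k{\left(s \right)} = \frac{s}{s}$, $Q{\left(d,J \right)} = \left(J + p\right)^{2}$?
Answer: $18384$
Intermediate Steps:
$Q{\left(d,J \right)} = \left(4 + J\right)^{2}$ ($Q{\left(d,J \right)} = \left(J + 4\right)^{2} = \left(4 + J\right)^{2}$)
$k{\left(s \right)} = 1$
$U{\left(V,c \right)} = -15 - 21 V c$ ($U{\left(V,c \right)} = 3 \left(- 7 V c - 5\right) = 3 \left(-5 - 7 V c\right) = -15 - 21 V c$)
$\left(-17 + k{\left(-1 \right)}\right) U{\left(Q{\left(2,-1 \right)},6 \right)} = \left(-17 + 1\right) \left(-15 - 21 \left(4 - 1\right)^{2} \cdot 6\right) = - 16 \left(-15 - 21 \cdot 3^{2} \cdot 6\right) = - 16 \left(-15 - 189 \cdot 6\right) = - 16 \left(-15 - 1134\right) = \left(-16\right) \left(-1149\right) = 18384$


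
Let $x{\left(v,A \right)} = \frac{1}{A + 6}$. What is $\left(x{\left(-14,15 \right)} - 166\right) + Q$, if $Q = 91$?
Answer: $- \frac{1574}{21} \approx -74.952$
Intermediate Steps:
$x{\left(v,A \right)} = \frac{1}{6 + A}$
$\left(x{\left(-14,15 \right)} - 166\right) + Q = \left(\frac{1}{6 + 15} - 166\right) + 91 = \left(\frac{1}{21} - 166\right) + 91 = - \frac{3485}{21} + 91 = - \frac{1574}{21}$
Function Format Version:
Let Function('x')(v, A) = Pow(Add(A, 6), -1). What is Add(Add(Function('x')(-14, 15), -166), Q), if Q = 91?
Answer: Rational(-1574, 21) ≈ -74.952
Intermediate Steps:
Function('x')(v, A) = Pow(Add(6, A), -1)
Add(Add(Function('x')(-14, 15), -166), Q) = Add(Add(Pow(Add(6, 15), -1), -166), 91) = Add(Add(Pow(21, -1), -166), 91) = Add(Add(Rational(1, 21), -166), 91) = Add(Rational(-3485, 21), 91) = Rational(-1574, 21)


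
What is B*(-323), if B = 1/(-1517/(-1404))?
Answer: -453492/1517 ≈ -298.94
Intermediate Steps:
B = 1404/1517 (B = 1/(-1517*(-1/1404)) = 1/(1517/1404) = 1404/1517 ≈ 0.92551)
B*(-323) = (1404/1517)*(-323) = -453492/1517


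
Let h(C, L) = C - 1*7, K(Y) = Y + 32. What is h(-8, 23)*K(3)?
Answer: -525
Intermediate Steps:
K(Y) = 32 + Y
h(C, L) = -7 + C (h(C, L) = C - 7 = -7 + C)
h(-8, 23)*K(3) = (-7 - 8)*(32 + 3) = -15*35 = -525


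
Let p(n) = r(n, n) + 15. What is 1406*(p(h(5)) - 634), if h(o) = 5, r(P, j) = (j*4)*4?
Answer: -757834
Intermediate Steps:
r(P, j) = 16*j (r(P, j) = (4*j)*4 = 16*j)
p(n) = 15 + 16*n (p(n) = 16*n + 15 = 15 + 16*n)
1406*(p(h(5)) - 634) = 1406*((15 + 16*5) - 634) = 1406*((15 + 80) - 634) = 1406*(95 - 634) = 1406*(-539) = -757834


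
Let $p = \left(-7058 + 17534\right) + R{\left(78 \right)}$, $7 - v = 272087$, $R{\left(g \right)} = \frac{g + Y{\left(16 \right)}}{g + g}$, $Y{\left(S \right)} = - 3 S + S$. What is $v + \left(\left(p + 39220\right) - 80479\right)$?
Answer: $- \frac{23623291}{78} \approx -3.0286 \cdot 10^{5}$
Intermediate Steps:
$Y{\left(S \right)} = - 2 S$
$R{\left(g \right)} = \frac{-32 + g}{2 g}$ ($R{\left(g \right)} = \frac{g - 32}{g + g} = \frac{g - 32}{2 g} = \left(-32 + g\right) \frac{1}{2 g} = \frac{-32 + g}{2 g}$)
$v = -272080$ ($v = 7 - 272087 = -272080$)
$p = \frac{817151}{78}$ ($p = \left(-7058 + 17534\right) + \frac{-32 + 78}{2 \cdot 78} = 10476 + \frac{1}{2} \cdot \frac{1}{78} \cdot 46 = 10476 + \frac{23}{78} = \frac{817151}{78} \approx 10476.0$)
$v + \left(\left(p + 39220\right) - 80479\right) = -272080 + \left(\left(\frac{817151}{78} + 39220\right) - 80479\right) = -272080 + \left(\frac{3876311}{78} - 80479\right) = -272080 - \frac{2401051}{78} = - \frac{23623291}{78}$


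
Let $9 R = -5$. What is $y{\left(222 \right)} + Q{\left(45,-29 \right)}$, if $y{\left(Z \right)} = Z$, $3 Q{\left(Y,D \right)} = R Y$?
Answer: $\frac{641}{3} \approx 213.67$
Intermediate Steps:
$R = - \frac{5}{9}$ ($R = \frac{1}{9} \left(-5\right) = - \frac{5}{9} \approx -0.55556$)
$Q{\left(Y,D \right)} = - \frac{5 Y}{27}$ ($Q{\left(Y,D \right)} = \frac{\left(- \frac{5}{9}\right) Y}{3} = - \frac{5 Y}{27}$)
$y{\left(222 \right)} + Q{\left(45,-29 \right)} = 222 - \frac{25}{3} = \frac{641}{3}$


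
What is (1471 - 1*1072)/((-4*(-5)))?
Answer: 399/20 ≈ 19.950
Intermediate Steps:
(1471 - 1*1072)/((-4*(-5))) = (1471 - 1072)/20 = 399*(1/20) = 399/20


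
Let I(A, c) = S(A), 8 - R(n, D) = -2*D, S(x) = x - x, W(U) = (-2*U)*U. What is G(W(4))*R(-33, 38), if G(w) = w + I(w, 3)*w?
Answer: -2688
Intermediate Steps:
W(U) = -2*U²
S(x) = 0
R(n, D) = 8 + 2*D (R(n, D) = 8 - (-2)*D = 8 + 2*D)
I(A, c) = 0
G(w) = w (G(w) = w + 0*w = w + 0 = w)
G(W(4))*R(-33, 38) = (-2*4²)*(8 + 2*38) = (-2*16)*(8 + 76) = -32*84 = -2688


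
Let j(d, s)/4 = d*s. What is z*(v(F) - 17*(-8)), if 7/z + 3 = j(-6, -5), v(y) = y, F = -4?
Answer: 308/39 ≈ 7.8974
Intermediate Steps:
j(d, s) = 4*d*s (j(d, s) = 4*(d*s) = 4*d*s)
z = 7/117 (z = 7/(-3 + 4*(-6)*(-5)) = 7/(-3 + 120) = 7/117 ≈ 0.059829)
z*(v(F) - 17*(-8)) = 7*(-4 - 17*(-8))/117 = 7*(-4 + 136)/117 = (7/117)*132 = 308/39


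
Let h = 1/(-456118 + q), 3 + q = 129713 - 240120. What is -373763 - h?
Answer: -211747204863/566528 ≈ -3.7376e+5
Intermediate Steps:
q = -110410 (q = -3 + (129713 - 240120) = -3 - 110407 = -110410)
h = -1/566528 (h = 1/(-456118 - 110410) = 1/(-566528) = -1/566528 ≈ -1.7651e-6)
-373763 - h = -373763 - 1*(-1/566528) = -373763 + 1/566528 = -211747204863/566528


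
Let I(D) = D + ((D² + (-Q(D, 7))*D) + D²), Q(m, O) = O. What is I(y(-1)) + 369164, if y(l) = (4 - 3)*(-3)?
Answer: 369200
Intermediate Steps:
y(l) = -3 (y(l) = 1*(-3) = -3)
I(D) = -6*D + 2*D² (I(D) = D + ((D² + (-1*7)*D) + D²) = D + ((D² - 7*D) + D²) = D + (-7*D + 2*D²) = -6*D + 2*D²)
I(y(-1)) + 369164 = 2*(-3)*(-3 - 3) + 369164 = 2*(-3)*(-6) + 369164 = 36 + 369164 = 369200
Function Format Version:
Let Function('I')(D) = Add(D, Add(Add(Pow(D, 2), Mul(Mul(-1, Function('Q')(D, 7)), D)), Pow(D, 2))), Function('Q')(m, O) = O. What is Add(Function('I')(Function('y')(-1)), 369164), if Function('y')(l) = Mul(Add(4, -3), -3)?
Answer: 369200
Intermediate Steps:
Function('y')(l) = -3 (Function('y')(l) = Mul(1, -3) = -3)
Function('I')(D) = Add(Mul(-6, D), Mul(2, Pow(D, 2))) (Function('I')(D) = Add(D, Add(Add(Pow(D, 2), Mul(Mul(-1, 7), D)), Pow(D, 2))) = Add(D, Add(Add(Pow(D, 2), Mul(-7, D)), Pow(D, 2))) = Add(D, Add(Mul(-7, D), Mul(2, Pow(D, 2)))) = Add(Mul(-6, D), Mul(2, Pow(D, 2))))
Add(Function('I')(Function('y')(-1)), 369164) = Add(Mul(2, -3, Add(-3, -3)), 369164) = Add(Mul(2, -3, -6), 369164) = Add(36, 369164) = 369200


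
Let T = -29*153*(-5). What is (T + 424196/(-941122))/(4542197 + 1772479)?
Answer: 10439183687/2971440253236 ≈ 0.0035132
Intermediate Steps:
T = 22185 (T = -4437*(-5) = 22185)
(T + 424196/(-941122))/(4542197 + 1772479) = (22185 + 424196/(-941122))/(4542197 + 1772479) = (22185 + 424196*(-1/941122))/6314676 = (22185 - 212098/470561)*(1/6314676) = (10439183687/470561)*(1/6314676) = 10439183687/2971440253236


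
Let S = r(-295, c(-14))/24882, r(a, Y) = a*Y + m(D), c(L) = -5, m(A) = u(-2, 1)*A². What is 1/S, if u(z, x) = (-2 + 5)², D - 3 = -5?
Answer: 24882/1511 ≈ 16.467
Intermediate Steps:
D = -2 (D = 3 - 5 = -2)
u(z, x) = 9 (u(z, x) = 3² = 9)
m(A) = 9*A²
r(a, Y) = 36 + Y*a (r(a, Y) = a*Y + 9*(-2)² = Y*a + 9*4 = Y*a + 36 = 36 + Y*a)
S = 1511/24882 (S = (36 - 5*(-295))/24882 = (36 + 1475)*(1/24882) = 1511*(1/24882) = 1511/24882 ≈ 0.060727)
1/S = 1/(1511/24882) = 24882/1511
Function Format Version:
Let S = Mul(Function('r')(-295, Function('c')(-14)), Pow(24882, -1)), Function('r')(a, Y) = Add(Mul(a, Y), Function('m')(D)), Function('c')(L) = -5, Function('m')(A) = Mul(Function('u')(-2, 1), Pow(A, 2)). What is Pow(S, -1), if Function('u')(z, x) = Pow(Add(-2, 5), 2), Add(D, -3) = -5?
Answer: Rational(24882, 1511) ≈ 16.467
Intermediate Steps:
D = -2 (D = Add(3, -5) = -2)
Function('u')(z, x) = 9 (Function('u')(z, x) = Pow(3, 2) = 9)
Function('m')(A) = Mul(9, Pow(A, 2))
Function('r')(a, Y) = Add(36, Mul(Y, a)) (Function('r')(a, Y) = Add(Mul(a, Y), Mul(9, Pow(-2, 2))) = Add(Mul(Y, a), Mul(9, 4)) = Add(Mul(Y, a), 36) = Add(36, Mul(Y, a)))
S = Rational(1511, 24882) (S = Mul(Add(36, Mul(-5, -295)), Pow(24882, -1)) = Mul(Add(36, 1475), Rational(1, 24882)) = Mul(1511, Rational(1, 24882)) = Rational(1511, 24882) ≈ 0.060727)
Pow(S, -1) = Pow(Rational(1511, 24882), -1) = Rational(24882, 1511)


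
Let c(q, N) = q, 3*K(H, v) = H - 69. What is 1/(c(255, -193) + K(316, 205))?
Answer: 3/1012 ≈ 0.0029644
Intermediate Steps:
K(H, v) = -23 + H/3 (K(H, v) = (H - 69)/3 = (-69 + H)/3 = -23 + H/3)
1/(c(255, -193) + K(316, 205)) = 1/(255 + (-23 + (1/3)*316)) = 1/(255 + (-23 + 316/3)) = 1/(255 + 247/3) = 1/(1012/3) = 3/1012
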